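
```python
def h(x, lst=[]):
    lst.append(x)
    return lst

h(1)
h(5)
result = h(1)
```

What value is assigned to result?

Step 1: Mutable default argument gotcha! The list [] is created once.
Step 2: Each call appends to the SAME list: [1], [1, 5], [1, 5, 1].
Step 3: result = [1, 5, 1]

The answer is [1, 5, 1].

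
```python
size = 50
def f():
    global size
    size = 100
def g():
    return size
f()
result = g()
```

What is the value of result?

Step 1: size = 50.
Step 2: f() sets global size = 100.
Step 3: g() reads global size = 100. result = 100

The answer is 100.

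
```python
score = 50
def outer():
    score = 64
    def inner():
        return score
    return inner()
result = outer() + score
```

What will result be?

Step 1: Global score = 50. outer() shadows with score = 64.
Step 2: inner() returns enclosing score = 64. outer() = 64.
Step 3: result = 64 + global score (50) = 114

The answer is 114.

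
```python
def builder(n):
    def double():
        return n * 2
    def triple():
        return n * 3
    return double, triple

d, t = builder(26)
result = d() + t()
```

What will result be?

Step 1: Both closures capture the same n = 26.
Step 2: d() = 26 * 2 = 52, t() = 26 * 3 = 78.
Step 3: result = 52 + 78 = 130

The answer is 130.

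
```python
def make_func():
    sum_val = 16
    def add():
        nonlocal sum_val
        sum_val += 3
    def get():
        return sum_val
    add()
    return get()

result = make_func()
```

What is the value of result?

Step 1: sum_val = 16. add() modifies it via nonlocal, get() reads it.
Step 2: add() makes sum_val = 16 + 3 = 19.
Step 3: get() returns 19. result = 19

The answer is 19.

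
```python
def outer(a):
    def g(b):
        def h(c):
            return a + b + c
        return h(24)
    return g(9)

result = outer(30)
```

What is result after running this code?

Step 1: a = 30, b = 9, c = 24 across three nested scopes.
Step 2: h() accesses all three via LEGB rule.
Step 3: result = 30 + 9 + 24 = 63

The answer is 63.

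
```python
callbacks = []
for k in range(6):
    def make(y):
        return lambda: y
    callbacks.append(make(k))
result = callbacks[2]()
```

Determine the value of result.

Step 1: make(k) creates a new scope capturing y = k at call time.
Step 2: callbacks[2] = make(2), so its lambda captures y = 2.
Step 3: result = 2 (closure factory fixes late binding)

The answer is 2.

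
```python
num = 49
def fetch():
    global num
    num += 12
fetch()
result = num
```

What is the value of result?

Step 1: num = 49 globally.
Step 2: fetch() modifies global num: num += 12 = 61.
Step 3: result = 61

The answer is 61.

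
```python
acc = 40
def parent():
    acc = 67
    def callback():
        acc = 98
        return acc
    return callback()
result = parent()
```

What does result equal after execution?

Step 1: Three scopes define acc: global (40), parent (67), callback (98).
Step 2: callback() has its own local acc = 98, which shadows both enclosing and global.
Step 3: result = 98 (local wins in LEGB)

The answer is 98.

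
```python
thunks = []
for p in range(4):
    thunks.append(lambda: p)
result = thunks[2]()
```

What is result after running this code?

Step 1: The loop creates 4 lambdas, all referencing the same variable p.
Step 2: After the loop, p = 3 (final value).
Step 3: thunks[2]() looks up p at call time and finds 3. This is the late binding gotcha. result = 3

The answer is 3.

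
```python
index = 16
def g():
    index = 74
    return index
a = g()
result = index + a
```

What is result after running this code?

Step 1: Global index = 16. g() returns local index = 74.
Step 2: a = 74. Global index still = 16.
Step 3: result = 16 + 74 = 90

The answer is 90.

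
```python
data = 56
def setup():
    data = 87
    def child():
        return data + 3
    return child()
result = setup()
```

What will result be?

Step 1: setup() shadows global data with data = 87.
Step 2: child() finds data = 87 in enclosing scope, computes 87 + 3 = 90.
Step 3: result = 90

The answer is 90.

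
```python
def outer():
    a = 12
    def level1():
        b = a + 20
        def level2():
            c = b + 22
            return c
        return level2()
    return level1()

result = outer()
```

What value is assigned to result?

Step 1: a = 12. b = a + 20 = 32.
Step 2: c = b + 22 = 32 + 22 = 54.
Step 3: result = 54

The answer is 54.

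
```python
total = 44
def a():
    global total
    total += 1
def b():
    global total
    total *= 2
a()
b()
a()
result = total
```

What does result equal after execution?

Step 1: total = 44.
Step 2: a(): total = 44 + 1 = 45.
Step 3: b(): total = 45 * 2 = 90.
Step 4: a(): total = 90 + 1 = 91

The answer is 91.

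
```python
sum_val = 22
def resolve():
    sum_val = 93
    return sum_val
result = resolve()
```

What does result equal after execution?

Step 1: Global sum_val = 22.
Step 2: resolve() creates local sum_val = 93, shadowing the global.
Step 3: Returns local sum_val = 93. result = 93

The answer is 93.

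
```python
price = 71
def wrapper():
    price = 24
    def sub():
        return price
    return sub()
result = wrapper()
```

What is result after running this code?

Step 1: price = 71 globally, but wrapper() defines price = 24 locally.
Step 2: sub() looks up price. Not in local scope, so checks enclosing scope (wrapper) and finds price = 24.
Step 3: result = 24

The answer is 24.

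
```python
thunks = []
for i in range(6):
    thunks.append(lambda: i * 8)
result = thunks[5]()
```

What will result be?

Step 1: All lambdas reference the same variable i (late binding).
Step 2: After the loop, i = 5. Every lambda returns i * 8.
Step 3: thunks[5]() = 5 * 8 = 40

The answer is 40.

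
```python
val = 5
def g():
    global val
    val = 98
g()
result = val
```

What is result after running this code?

Step 1: val = 5 globally.
Step 2: g() declares global val and sets it to 98.
Step 3: After g(), global val = 98. result = 98

The answer is 98.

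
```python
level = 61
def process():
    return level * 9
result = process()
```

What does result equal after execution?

Step 1: level = 61 is defined globally.
Step 2: process() looks up level from global scope = 61, then computes 61 * 9 = 549.
Step 3: result = 549

The answer is 549.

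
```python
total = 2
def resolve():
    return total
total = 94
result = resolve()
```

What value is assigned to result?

Step 1: total is first set to 2, then reassigned to 94.
Step 2: resolve() is called after the reassignment, so it looks up the current global total = 94.
Step 3: result = 94

The answer is 94.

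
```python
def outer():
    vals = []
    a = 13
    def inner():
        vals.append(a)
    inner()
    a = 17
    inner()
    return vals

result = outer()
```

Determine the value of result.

Step 1: a = 13. inner() appends current a to vals.
Step 2: First inner(): appends 13. Then a = 17.
Step 3: Second inner(): appends 17 (closure sees updated a). result = [13, 17]

The answer is [13, 17].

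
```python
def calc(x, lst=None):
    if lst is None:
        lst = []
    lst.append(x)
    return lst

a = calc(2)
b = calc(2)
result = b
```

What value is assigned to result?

Step 1: None default with guard creates a NEW list each call.
Step 2: a = [2] (fresh list). b = [2] (another fresh list).
Step 3: result = [2] (this is the fix for mutable default)

The answer is [2].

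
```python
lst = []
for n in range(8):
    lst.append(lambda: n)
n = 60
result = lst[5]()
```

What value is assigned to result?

Step 1: Lambdas capture the variable n by reference, not by value.
Step 2: After the loop, n is reassigned to 60.
Step 3: lst[5]() looks up the current n = 60. result = 60

The answer is 60.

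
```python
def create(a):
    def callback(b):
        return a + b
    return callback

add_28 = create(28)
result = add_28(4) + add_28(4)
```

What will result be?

Step 1: add_28 captures a = 28.
Step 2: add_28(4) = 28 + 4 = 32, called twice.
Step 3: result = 32 + 32 = 64

The answer is 64.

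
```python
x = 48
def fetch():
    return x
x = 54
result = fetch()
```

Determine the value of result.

Step 1: x is first set to 48, then reassigned to 54.
Step 2: fetch() is called after the reassignment, so it looks up the current global x = 54.
Step 3: result = 54

The answer is 54.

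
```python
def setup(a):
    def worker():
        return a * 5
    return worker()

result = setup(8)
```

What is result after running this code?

Step 1: setup(8) binds parameter a = 8.
Step 2: worker() accesses a = 8 from enclosing scope.
Step 3: result = 8 * 5 = 40

The answer is 40.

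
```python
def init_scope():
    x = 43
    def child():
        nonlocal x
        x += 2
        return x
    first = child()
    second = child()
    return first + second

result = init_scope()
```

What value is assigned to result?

Step 1: x starts at 43.
Step 2: First call: x = 43 + 2 = 45, returns 45.
Step 3: Second call: x = 45 + 2 = 47, returns 47.
Step 4: result = 45 + 47 = 92

The answer is 92.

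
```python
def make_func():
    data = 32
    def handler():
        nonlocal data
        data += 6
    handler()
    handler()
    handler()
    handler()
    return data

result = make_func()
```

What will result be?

Step 1: data starts at 32.
Step 2: handler() is called 4 times, each adding 6.
Step 3: data = 32 + 6 * 4 = 56

The answer is 56.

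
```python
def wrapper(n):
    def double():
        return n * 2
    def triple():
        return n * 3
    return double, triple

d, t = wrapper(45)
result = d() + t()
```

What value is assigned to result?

Step 1: Both closures capture the same n = 45.
Step 2: d() = 45 * 2 = 90, t() = 45 * 3 = 135.
Step 3: result = 90 + 135 = 225

The answer is 225.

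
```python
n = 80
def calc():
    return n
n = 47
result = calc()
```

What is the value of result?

Step 1: n is first set to 80, then reassigned to 47.
Step 2: calc() is called after the reassignment, so it looks up the current global n = 47.
Step 3: result = 47

The answer is 47.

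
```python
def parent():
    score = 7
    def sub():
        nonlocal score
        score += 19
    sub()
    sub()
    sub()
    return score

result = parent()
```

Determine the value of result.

Step 1: score starts at 7.
Step 2: sub() is called 3 times, each adding 19.
Step 3: score = 7 + 19 * 3 = 64

The answer is 64.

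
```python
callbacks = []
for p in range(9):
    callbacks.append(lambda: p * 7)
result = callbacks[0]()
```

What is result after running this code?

Step 1: All lambdas reference the same variable p (late binding).
Step 2: After the loop, p = 8. Every lambda returns p * 7.
Step 3: callbacks[0]() = 8 * 7 = 56

The answer is 56.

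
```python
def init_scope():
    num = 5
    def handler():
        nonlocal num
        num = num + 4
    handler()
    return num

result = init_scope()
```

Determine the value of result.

Step 1: init_scope() sets num = 5.
Step 2: handler() uses nonlocal to modify num in init_scope's scope: num = 5 + 4 = 9.
Step 3: init_scope() returns the modified num = 9

The answer is 9.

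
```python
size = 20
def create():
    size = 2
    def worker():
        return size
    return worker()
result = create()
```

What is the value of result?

Step 1: size = 20 globally, but create() defines size = 2 locally.
Step 2: worker() looks up size. Not in local scope, so checks enclosing scope (create) and finds size = 2.
Step 3: result = 2

The answer is 2.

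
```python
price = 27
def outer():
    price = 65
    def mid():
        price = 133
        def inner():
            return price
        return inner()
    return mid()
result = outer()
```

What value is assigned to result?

Step 1: Three levels of shadowing: global 27, outer 65, mid 133.
Step 2: inner() finds price = 133 in enclosing mid() scope.
Step 3: result = 133

The answer is 133.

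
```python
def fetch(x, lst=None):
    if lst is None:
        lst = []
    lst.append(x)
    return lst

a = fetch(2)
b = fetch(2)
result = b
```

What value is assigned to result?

Step 1: None default with guard creates a NEW list each call.
Step 2: a = [2] (fresh list). b = [2] (another fresh list).
Step 3: result = [2] (this is the fix for mutable default)

The answer is [2].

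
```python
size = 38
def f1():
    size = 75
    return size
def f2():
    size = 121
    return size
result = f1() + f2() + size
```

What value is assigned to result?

Step 1: Each function shadows global size with its own local.
Step 2: f1() returns 75, f2() returns 121.
Step 3: Global size = 38 is unchanged. result = 75 + 121 + 38 = 234

The answer is 234.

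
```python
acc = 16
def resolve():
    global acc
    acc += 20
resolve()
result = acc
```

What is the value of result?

Step 1: acc = 16 globally.
Step 2: resolve() modifies global acc: acc += 20 = 36.
Step 3: result = 36

The answer is 36.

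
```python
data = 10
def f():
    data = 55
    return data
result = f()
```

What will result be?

Step 1: Global data = 10.
Step 2: f() creates local data = 55, shadowing the global.
Step 3: Returns local data = 55. result = 55

The answer is 55.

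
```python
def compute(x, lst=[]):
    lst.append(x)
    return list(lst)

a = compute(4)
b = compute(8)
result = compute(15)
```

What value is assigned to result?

Step 1: Default list is shared. list() creates copies for return values.
Step 2: Internal list grows: [4] -> [4, 8] -> [4, 8, 15].
Step 3: result = [4, 8, 15]

The answer is [4, 8, 15].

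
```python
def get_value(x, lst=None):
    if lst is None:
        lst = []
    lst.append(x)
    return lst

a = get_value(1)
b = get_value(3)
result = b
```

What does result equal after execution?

Step 1: None default with guard creates a NEW list each call.
Step 2: a = [1] (fresh list). b = [3] (another fresh list).
Step 3: result = [3] (this is the fix for mutable default)

The answer is [3].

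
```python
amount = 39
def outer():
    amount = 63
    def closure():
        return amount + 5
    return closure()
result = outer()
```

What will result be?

Step 1: outer() shadows global amount with amount = 63.
Step 2: closure() finds amount = 63 in enclosing scope, computes 63 + 5 = 68.
Step 3: result = 68

The answer is 68.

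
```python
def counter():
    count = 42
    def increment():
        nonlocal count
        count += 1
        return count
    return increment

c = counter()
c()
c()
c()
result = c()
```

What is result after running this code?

Step 1: counter() creates closure with count = 42.
Step 2: Each c() call increments count via nonlocal. After 4 calls: 42 + 4 = 46.
Step 3: result = 46

The answer is 46.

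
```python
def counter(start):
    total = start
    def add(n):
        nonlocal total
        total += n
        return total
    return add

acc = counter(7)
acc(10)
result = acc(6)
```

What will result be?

Step 1: counter(7) creates closure with total = 7.
Step 2: First acc(10): total = 7 + 10 = 17.
Step 3: Second acc(6): total = 17 + 6 = 23. result = 23

The answer is 23.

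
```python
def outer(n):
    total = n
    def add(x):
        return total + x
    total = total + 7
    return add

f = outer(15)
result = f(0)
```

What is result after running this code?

Step 1: outer(15) sets total = 15, then total = 15 + 7 = 22.
Step 2: Closures capture by reference, so add sees total = 22.
Step 3: f(0) returns 22 + 0 = 22

The answer is 22.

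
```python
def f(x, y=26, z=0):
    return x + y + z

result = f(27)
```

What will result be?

Step 1: f(27) uses defaults y = 26, z = 0.
Step 2: Returns 27 + 26 + 0 = 53.
Step 3: result = 53

The answer is 53.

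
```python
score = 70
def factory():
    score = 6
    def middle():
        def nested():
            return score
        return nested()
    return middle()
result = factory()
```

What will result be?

Step 1: factory() defines score = 6. middle() and nested() have no local score.
Step 2: nested() checks local (none), enclosing middle() (none), enclosing factory() and finds score = 6.
Step 3: result = 6

The answer is 6.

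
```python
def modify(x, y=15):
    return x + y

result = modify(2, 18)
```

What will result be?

Step 1: modify(2, 18) overrides default y with 18.
Step 2: Returns 2 + 18 = 20.
Step 3: result = 20

The answer is 20.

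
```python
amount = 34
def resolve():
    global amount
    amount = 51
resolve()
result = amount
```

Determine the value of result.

Step 1: amount = 34 globally.
Step 2: resolve() declares global amount and sets it to 51.
Step 3: After resolve(), global amount = 51. result = 51

The answer is 51.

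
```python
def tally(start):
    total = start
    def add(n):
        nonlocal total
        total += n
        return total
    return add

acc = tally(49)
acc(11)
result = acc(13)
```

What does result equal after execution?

Step 1: tally(49) creates closure with total = 49.
Step 2: First acc(11): total = 49 + 11 = 60.
Step 3: Second acc(13): total = 60 + 13 = 73. result = 73

The answer is 73.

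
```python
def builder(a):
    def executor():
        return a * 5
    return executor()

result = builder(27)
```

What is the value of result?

Step 1: builder(27) binds parameter a = 27.
Step 2: executor() accesses a = 27 from enclosing scope.
Step 3: result = 27 * 5 = 135

The answer is 135.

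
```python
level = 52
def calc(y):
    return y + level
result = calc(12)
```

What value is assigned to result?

Step 1: level = 52 is defined globally.
Step 2: calc(12) uses parameter y = 12 and looks up level from global scope = 52.
Step 3: result = 12 + 52 = 64

The answer is 64.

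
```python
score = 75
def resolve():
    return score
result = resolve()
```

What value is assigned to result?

Step 1: score = 75 is defined in the global scope.
Step 2: resolve() looks up score. No local score exists, so Python checks the global scope via LEGB rule and finds score = 75.
Step 3: result = 75

The answer is 75.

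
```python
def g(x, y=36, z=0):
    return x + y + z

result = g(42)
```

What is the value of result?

Step 1: g(42) uses defaults y = 36, z = 0.
Step 2: Returns 42 + 36 + 0 = 78.
Step 3: result = 78

The answer is 78.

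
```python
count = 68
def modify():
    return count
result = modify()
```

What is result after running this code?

Step 1: count = 68 is defined in the global scope.
Step 2: modify() looks up count. No local count exists, so Python checks the global scope via LEGB rule and finds count = 68.
Step 3: result = 68

The answer is 68.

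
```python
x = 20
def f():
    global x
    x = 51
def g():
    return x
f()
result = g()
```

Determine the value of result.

Step 1: x = 20.
Step 2: f() sets global x = 51.
Step 3: g() reads global x = 51. result = 51

The answer is 51.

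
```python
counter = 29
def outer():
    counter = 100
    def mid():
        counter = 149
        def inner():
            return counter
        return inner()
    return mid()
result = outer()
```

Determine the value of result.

Step 1: Three levels of shadowing: global 29, outer 100, mid 149.
Step 2: inner() finds counter = 149 in enclosing mid() scope.
Step 3: result = 149

The answer is 149.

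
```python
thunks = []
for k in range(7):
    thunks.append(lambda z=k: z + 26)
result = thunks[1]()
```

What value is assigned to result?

Step 1: Default argument z=k captures k's value at definition time.
Step 2: thunks[1] was defined when k = 1, so z defaults to 1.
Step 3: result = 1 + 26 = 27 (default arg fixes the late binding issue)

The answer is 27.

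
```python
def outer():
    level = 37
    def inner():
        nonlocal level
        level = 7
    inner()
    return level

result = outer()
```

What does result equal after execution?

Step 1: outer() sets level = 37.
Step 2: inner() uses nonlocal to reassign level = 7.
Step 3: result = 7

The answer is 7.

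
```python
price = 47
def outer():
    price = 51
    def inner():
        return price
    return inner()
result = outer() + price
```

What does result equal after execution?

Step 1: Global price = 47. outer() shadows with price = 51.
Step 2: inner() returns enclosing price = 51. outer() = 51.
Step 3: result = 51 + global price (47) = 98

The answer is 98.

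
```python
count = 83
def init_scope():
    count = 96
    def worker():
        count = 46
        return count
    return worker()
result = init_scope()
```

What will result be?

Step 1: Three scopes define count: global (83), init_scope (96), worker (46).
Step 2: worker() has its own local count = 46, which shadows both enclosing and global.
Step 3: result = 46 (local wins in LEGB)

The answer is 46.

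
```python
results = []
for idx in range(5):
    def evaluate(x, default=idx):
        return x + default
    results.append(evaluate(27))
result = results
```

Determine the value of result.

Step 1: Default argument default=idx is evaluated at function definition time.
Step 2: Each iteration creates evaluate with default = current idx value.
Step 3: evaluate(27) returns 27 + default. results = [27, 28, 29, 30, 31]

The answer is [27, 28, 29, 30, 31].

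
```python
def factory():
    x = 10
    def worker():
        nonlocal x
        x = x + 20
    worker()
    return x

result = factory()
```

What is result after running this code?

Step 1: factory() sets x = 10.
Step 2: worker() uses nonlocal to modify x in factory's scope: x = 10 + 20 = 30.
Step 3: factory() returns the modified x = 30

The answer is 30.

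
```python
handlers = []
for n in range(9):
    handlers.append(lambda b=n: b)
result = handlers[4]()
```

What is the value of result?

Step 1: Default argument b=n captures n's value at each iteration.
Step 2: handlers[4] captured b = 4 when n was 4.
Step 3: result = 4

The answer is 4.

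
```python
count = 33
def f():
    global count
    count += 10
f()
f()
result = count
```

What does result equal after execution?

Step 1: count = 33.
Step 2: First f(): count = 33 + 10 = 43.
Step 3: Second f(): count = 43 + 10 = 53. result = 53

The answer is 53.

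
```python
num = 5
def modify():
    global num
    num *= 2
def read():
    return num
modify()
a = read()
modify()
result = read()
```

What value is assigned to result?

Step 1: num = 5.
Step 2: First modify(): num = 5 * 2 = 10.
Step 3: Second modify(): num = 10 * 2 = 20.
Step 4: read() returns 20

The answer is 20.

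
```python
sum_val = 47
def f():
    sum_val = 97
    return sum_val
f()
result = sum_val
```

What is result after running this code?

Step 1: Global sum_val = 47.
Step 2: f() creates local sum_val = 97 (shadow, not modification).
Step 3: After f() returns, global sum_val is unchanged. result = 47

The answer is 47.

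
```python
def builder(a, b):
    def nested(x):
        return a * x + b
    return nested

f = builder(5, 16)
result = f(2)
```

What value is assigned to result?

Step 1: builder(5, 16) captures a = 5, b = 16.
Step 2: f(2) computes 5 * 2 + 16 = 26.
Step 3: result = 26

The answer is 26.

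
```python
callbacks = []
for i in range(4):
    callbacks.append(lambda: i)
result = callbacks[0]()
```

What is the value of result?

Step 1: The loop creates 4 lambdas, all referencing the same variable i.
Step 2: After the loop, i = 3 (final value).
Step 3: callbacks[0]() looks up i at call time and finds 3. This is the late binding gotcha. result = 3

The answer is 3.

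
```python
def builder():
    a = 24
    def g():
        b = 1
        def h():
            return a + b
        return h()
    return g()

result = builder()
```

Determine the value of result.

Step 1: builder() defines a = 24. g() defines b = 1.
Step 2: h() accesses both from enclosing scopes: a = 24, b = 1.
Step 3: result = 24 + 1 = 25

The answer is 25.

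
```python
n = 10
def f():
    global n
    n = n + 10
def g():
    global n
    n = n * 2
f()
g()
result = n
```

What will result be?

Step 1: n = 10.
Step 2: f() adds 10: n = 10 + 10 = 20.
Step 3: g() doubles: n = 20 * 2 = 40.
Step 4: result = 40

The answer is 40.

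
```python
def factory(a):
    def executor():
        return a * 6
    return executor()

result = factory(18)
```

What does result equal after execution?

Step 1: factory(18) binds parameter a = 18.
Step 2: executor() accesses a = 18 from enclosing scope.
Step 3: result = 18 * 6 = 108

The answer is 108.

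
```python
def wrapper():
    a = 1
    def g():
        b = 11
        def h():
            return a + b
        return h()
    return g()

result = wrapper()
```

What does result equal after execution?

Step 1: wrapper() defines a = 1. g() defines b = 11.
Step 2: h() accesses both from enclosing scopes: a = 1, b = 11.
Step 3: result = 1 + 11 = 12

The answer is 12.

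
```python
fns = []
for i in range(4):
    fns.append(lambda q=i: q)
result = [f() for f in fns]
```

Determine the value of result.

Step 1: Default arg q=i captures i at each iteration.
Step 2: Each lambda has its own default: 0, 1, ..., 3.
Step 3: result = [0, 1, 2, 3]

The answer is [0, 1, 2, 3].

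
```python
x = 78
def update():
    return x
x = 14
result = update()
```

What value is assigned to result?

Step 1: x is first set to 78, then reassigned to 14.
Step 2: update() is called after the reassignment, so it looks up the current global x = 14.
Step 3: result = 14

The answer is 14.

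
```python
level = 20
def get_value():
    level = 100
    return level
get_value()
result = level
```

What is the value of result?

Step 1: level = 20 globally.
Step 2: get_value() creates a LOCAL level = 100 (no global keyword!).
Step 3: The global level is unchanged. result = 20

The answer is 20.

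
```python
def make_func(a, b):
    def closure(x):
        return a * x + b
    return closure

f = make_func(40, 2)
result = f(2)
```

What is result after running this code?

Step 1: make_func(40, 2) captures a = 40, b = 2.
Step 2: f(2) computes 40 * 2 + 2 = 82.
Step 3: result = 82

The answer is 82.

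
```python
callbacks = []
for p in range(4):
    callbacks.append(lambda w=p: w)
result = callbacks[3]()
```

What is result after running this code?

Step 1: Default argument w=p captures p's value at each iteration.
Step 2: callbacks[3] captured w = 3 when p was 3.
Step 3: result = 3

The answer is 3.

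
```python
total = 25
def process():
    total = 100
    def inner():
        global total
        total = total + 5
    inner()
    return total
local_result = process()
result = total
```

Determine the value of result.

Step 1: Global total = 25. process() creates local total = 100.
Step 2: inner() declares global total and adds 5: global total = 25 + 5 = 30.
Step 3: process() returns its local total = 100 (unaffected by inner).
Step 4: result = global total = 30

The answer is 30.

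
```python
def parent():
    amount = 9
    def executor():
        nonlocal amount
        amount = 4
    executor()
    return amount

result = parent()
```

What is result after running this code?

Step 1: parent() sets amount = 9.
Step 2: executor() uses nonlocal to reassign amount = 4.
Step 3: result = 4

The answer is 4.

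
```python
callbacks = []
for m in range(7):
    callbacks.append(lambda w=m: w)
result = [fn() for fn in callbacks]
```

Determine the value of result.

Step 1: Default arg w=m captures m at each iteration.
Step 2: Each lambda has its own default: 0, 1, ..., 6.
Step 3: result = [0, 1, 2, 3, 4, 5, 6]

The answer is [0, 1, 2, 3, 4, 5, 6].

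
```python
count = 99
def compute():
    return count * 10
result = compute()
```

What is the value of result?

Step 1: count = 99 is defined globally.
Step 2: compute() looks up count from global scope = 99, then computes 99 * 10 = 990.
Step 3: result = 990

The answer is 990.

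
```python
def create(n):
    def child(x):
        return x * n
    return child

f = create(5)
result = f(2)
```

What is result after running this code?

Step 1: create(5) creates a closure capturing n = 5.
Step 2: f(2) computes 2 * 5 = 10.
Step 3: result = 10

The answer is 10.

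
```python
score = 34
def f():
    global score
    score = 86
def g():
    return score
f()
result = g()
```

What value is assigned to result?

Step 1: score = 34.
Step 2: f() sets global score = 86.
Step 3: g() reads global score = 86. result = 86

The answer is 86.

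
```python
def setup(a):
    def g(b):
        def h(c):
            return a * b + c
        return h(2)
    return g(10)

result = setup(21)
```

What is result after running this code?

Step 1: a = 21, b = 10, c = 2.
Step 2: h() computes a * b + c = 21 * 10 + 2 = 212.
Step 3: result = 212

The answer is 212.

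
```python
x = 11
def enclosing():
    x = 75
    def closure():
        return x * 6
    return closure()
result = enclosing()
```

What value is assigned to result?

Step 1: enclosing() shadows global x with x = 75.
Step 2: closure() finds x = 75 in enclosing scope, computes 75 * 6 = 450.
Step 3: result = 450

The answer is 450.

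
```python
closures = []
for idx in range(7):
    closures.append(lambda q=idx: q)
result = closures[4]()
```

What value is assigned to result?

Step 1: Default argument q=idx captures idx's value at each iteration.
Step 2: closures[4] captured q = 4 when idx was 4.
Step 3: result = 4

The answer is 4.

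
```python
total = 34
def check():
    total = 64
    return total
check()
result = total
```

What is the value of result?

Step 1: Global total = 34.
Step 2: check() creates local total = 64 (shadow, not modification).
Step 3: After check() returns, global total is unchanged. result = 34

The answer is 34.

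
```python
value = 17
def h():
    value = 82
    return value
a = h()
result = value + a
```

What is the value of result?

Step 1: Global value = 17. h() returns local value = 82.
Step 2: a = 82. Global value still = 17.
Step 3: result = 17 + 82 = 99

The answer is 99.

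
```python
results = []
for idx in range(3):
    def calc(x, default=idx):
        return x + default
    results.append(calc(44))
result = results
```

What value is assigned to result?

Step 1: Default argument default=idx is evaluated at function definition time.
Step 2: Each iteration creates calc with default = current idx value.
Step 3: calc(44) returns 44 + default. results = [44, 45, 46]

The answer is [44, 45, 46].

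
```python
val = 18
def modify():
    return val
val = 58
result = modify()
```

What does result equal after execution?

Step 1: val is first set to 18, then reassigned to 58.
Step 2: modify() is called after the reassignment, so it looks up the current global val = 58.
Step 3: result = 58

The answer is 58.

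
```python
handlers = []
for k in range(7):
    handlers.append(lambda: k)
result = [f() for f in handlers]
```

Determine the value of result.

Step 1: All 7 lambdas share the same variable k.
Step 2: After the loop, k = 6.
Step 3: Each call returns 6. result = [6, 6, 6, 6, 6, 6, 6]

The answer is [6, 6, 6, 6, 6, 6, 6].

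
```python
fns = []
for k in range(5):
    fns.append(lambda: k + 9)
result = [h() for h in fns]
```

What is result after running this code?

Step 1: All lambdas capture k by reference. After the loop, k = 4.
Step 2: Each call returns 4 + 9 = 13.
Step 3: result = [13, 13, 13, 13, 13]

The answer is [13, 13, 13, 13, 13].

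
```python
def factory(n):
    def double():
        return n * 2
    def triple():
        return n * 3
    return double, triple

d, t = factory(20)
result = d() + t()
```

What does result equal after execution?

Step 1: Both closures capture the same n = 20.
Step 2: d() = 20 * 2 = 40, t() = 20 * 3 = 60.
Step 3: result = 40 + 60 = 100

The answer is 100.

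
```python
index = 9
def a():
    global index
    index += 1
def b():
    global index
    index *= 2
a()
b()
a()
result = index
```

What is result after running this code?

Step 1: index = 9.
Step 2: a(): index = 9 + 1 = 10.
Step 3: b(): index = 10 * 2 = 20.
Step 4: a(): index = 20 + 1 = 21

The answer is 21.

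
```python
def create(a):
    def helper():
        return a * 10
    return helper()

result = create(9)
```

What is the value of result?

Step 1: create(9) binds parameter a = 9.
Step 2: helper() accesses a = 9 from enclosing scope.
Step 3: result = 9 * 10 = 90

The answer is 90.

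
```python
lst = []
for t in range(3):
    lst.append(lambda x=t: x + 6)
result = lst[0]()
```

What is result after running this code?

Step 1: Default argument x=t captures t's value at definition time.
Step 2: lst[0] was defined when t = 0, so x defaults to 0.
Step 3: result = 0 + 6 = 6 (default arg fixes the late binding issue)

The answer is 6.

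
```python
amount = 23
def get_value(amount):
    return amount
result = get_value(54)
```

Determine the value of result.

Step 1: Global amount = 23.
Step 2: get_value(54) takes parameter amount = 54, which shadows the global.
Step 3: result = 54

The answer is 54.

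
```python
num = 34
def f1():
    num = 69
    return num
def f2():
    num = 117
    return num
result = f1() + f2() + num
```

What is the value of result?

Step 1: Each function shadows global num with its own local.
Step 2: f1() returns 69, f2() returns 117.
Step 3: Global num = 34 is unchanged. result = 69 + 117 + 34 = 220

The answer is 220.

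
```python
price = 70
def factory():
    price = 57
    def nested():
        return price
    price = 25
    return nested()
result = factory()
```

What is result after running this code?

Step 1: factory() sets price = 57, then later price = 25.
Step 2: nested() is called after price is reassigned to 25. Closures capture variables by reference, not by value.
Step 3: result = 25

The answer is 25.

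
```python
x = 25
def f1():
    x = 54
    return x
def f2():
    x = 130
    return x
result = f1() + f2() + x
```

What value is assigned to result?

Step 1: Each function shadows global x with its own local.
Step 2: f1() returns 54, f2() returns 130.
Step 3: Global x = 25 is unchanged. result = 54 + 130 + 25 = 209

The answer is 209.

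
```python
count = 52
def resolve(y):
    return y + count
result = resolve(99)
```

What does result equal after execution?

Step 1: count = 52 is defined globally.
Step 2: resolve(99) uses parameter y = 99 and looks up count from global scope = 52.
Step 3: result = 99 + 52 = 151

The answer is 151.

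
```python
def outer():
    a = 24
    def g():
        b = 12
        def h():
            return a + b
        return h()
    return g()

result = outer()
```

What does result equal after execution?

Step 1: outer() defines a = 24. g() defines b = 12.
Step 2: h() accesses both from enclosing scopes: a = 24, b = 12.
Step 3: result = 24 + 12 = 36

The answer is 36.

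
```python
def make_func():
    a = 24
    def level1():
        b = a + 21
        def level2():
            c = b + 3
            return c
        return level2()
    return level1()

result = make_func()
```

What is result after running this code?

Step 1: a = 24. b = a + 21 = 45.
Step 2: c = b + 3 = 45 + 3 = 48.
Step 3: result = 48

The answer is 48.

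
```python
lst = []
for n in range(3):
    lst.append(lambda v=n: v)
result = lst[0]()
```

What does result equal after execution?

Step 1: Default argument v=n captures n's value at each iteration.
Step 2: lst[0] captured v = 0 when n was 0.
Step 3: result = 0

The answer is 0.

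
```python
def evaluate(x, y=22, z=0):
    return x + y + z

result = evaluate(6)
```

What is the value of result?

Step 1: evaluate(6) uses defaults y = 22, z = 0.
Step 2: Returns 6 + 22 + 0 = 28.
Step 3: result = 28

The answer is 28.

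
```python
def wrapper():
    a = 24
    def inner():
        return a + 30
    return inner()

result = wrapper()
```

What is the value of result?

Step 1: wrapper() defines a = 24.
Step 2: inner() reads a = 24 from enclosing scope, returns 24 + 30 = 54.
Step 3: result = 54

The answer is 54.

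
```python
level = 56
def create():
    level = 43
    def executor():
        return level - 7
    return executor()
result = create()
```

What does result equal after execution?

Step 1: create() shadows global level with level = 43.
Step 2: executor() finds level = 43 in enclosing scope, computes 43 - 7 = 36.
Step 3: result = 36

The answer is 36.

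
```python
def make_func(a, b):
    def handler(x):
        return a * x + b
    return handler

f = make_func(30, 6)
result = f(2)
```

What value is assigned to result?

Step 1: make_func(30, 6) captures a = 30, b = 6.
Step 2: f(2) computes 30 * 2 + 6 = 66.
Step 3: result = 66

The answer is 66.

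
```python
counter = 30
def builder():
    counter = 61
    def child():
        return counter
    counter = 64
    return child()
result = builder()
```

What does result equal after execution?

Step 1: builder() sets counter = 61, then later counter = 64.
Step 2: child() is called after counter is reassigned to 64. Closures capture variables by reference, not by value.
Step 3: result = 64

The answer is 64.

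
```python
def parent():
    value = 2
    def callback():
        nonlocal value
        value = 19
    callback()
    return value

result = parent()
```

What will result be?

Step 1: parent() sets value = 2.
Step 2: callback() uses nonlocal to reassign value = 19.
Step 3: result = 19

The answer is 19.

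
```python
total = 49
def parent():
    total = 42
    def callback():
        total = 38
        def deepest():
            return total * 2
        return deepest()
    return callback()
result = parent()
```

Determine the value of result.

Step 1: deepest() looks up total through LEGB: not local, finds total = 38 in enclosing callback().
Step 2: Returns 38 * 2 = 76.
Step 3: result = 76

The answer is 76.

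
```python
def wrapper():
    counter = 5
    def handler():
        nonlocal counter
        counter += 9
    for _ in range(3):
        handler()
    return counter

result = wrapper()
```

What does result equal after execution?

Step 1: counter = 5.
Step 2: handler() is called 3 times in a loop, each adding 9 via nonlocal.
Step 3: counter = 5 + 9 * 3 = 32

The answer is 32.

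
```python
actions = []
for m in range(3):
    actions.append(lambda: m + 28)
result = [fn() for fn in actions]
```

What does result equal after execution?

Step 1: All lambdas capture m by reference. After the loop, m = 2.
Step 2: Each call returns 2 + 28 = 30.
Step 3: result = [30, 30, 30]

The answer is [30, 30, 30].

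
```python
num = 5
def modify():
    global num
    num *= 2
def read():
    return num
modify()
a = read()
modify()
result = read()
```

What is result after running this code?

Step 1: num = 5.
Step 2: First modify(): num = 5 * 2 = 10.
Step 3: Second modify(): num = 10 * 2 = 20.
Step 4: read() returns 20

The answer is 20.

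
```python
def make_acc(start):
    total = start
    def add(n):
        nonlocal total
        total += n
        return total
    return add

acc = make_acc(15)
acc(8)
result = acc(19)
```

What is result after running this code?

Step 1: make_acc(15) creates closure with total = 15.
Step 2: First acc(8): total = 15 + 8 = 23.
Step 3: Second acc(19): total = 23 + 19 = 42. result = 42

The answer is 42.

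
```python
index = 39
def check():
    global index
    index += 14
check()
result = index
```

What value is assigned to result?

Step 1: index = 39 globally.
Step 2: check() modifies global index: index += 14 = 53.
Step 3: result = 53

The answer is 53.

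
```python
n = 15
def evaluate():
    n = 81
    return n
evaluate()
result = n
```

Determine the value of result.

Step 1: Global n = 15.
Step 2: evaluate() creates local n = 81 (shadow, not modification).
Step 3: After evaluate() returns, global n is unchanged. result = 15

The answer is 15.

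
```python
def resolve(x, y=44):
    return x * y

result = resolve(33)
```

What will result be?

Step 1: resolve(33) uses default y = 44.
Step 2: Returns 33 * 44 = 1452.
Step 3: result = 1452

The answer is 1452.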